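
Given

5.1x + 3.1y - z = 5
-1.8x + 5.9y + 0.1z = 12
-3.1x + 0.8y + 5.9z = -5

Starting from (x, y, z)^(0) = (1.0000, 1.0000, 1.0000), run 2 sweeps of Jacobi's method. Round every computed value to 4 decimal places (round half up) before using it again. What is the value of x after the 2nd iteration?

Iteration 1:
  x = (5 - (3.1)·1.0000 - (-1)·1.0000) / (5.1) = 0.5686
  y = (12 - (-1.8)·1.0000 - (0.1)·1.0000) / (5.9) = 2.3220
  z = (-5 - (-3.1)·1.0000 - (0.8)·1.0000) / (5.9) = -0.4576
Iteration 2:
  x = (5 - (3.1)·2.3220 - (-1)·-0.4576) / (5.1) = -0.5207
  y = (12 - (-1.8)·0.5686 - (0.1)·-0.4576) / (5.9) = 2.2151
  z = (-5 - (-3.1)·0.5686 - (0.8)·2.3220) / (5.9) = -0.8635

-0.5207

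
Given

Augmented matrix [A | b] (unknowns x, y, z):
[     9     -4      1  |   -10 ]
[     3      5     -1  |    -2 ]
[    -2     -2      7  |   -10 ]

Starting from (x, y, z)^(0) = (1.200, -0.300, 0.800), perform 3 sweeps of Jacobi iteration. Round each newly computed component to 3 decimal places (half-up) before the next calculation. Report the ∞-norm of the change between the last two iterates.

0.602

Iteration 1:
  x = (-10 - (-4)·-0.300 - (1)·0.800) / (9) = -1.333
  y = (-2 - (3)·1.200 - (-1)·0.800) / (5) = -0.960
  z = (-10 - (-2)·1.200 - (-2)·-0.300) / (7) = -1.171
Iteration 2:
  x = (-10 - (-4)·-0.960 - (1)·-1.171) / (9) = -1.408
  y = (-2 - (3)·-1.333 - (-1)·-1.171) / (5) = 0.166
  z = (-10 - (-2)·-1.333 - (-2)·-0.960) / (7) = -2.084
Iteration 3:
  x = (-10 - (-4)·0.166 - (1)·-2.084) / (9) = -0.806
  y = (-2 - (3)·-1.408 - (-1)·-2.084) / (5) = 0.028
  z = (-10 - (-2)·-1.408 - (-2)·0.166) / (7) = -1.783
Change: (0.602, -0.138, 0.301) → max |·| = 0.602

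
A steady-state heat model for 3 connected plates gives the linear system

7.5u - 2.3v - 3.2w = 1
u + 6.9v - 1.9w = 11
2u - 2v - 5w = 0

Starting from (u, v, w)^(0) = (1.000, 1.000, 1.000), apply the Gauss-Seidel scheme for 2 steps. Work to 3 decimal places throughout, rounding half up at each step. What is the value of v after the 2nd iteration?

1.422

Iteration 1:
  u = (1 - (-2.3)·1.000 - (-3.2)·1.000) / (7.5) = 0.867
  v = (11 - (1)·0.867 - (-1.9)·1.000) / (6.9) = 1.744
  w = (0 - (2)·0.867 - (-2)·1.744) / (-5) = -0.351
Iteration 2:
  u = (1 - (-2.3)·1.744 - (-3.2)·-0.351) / (7.5) = 0.518
  v = (11 - (1)·0.518 - (-1.9)·-0.351) / (6.9) = 1.422
  w = (0 - (2)·0.518 - (-2)·1.422) / (-5) = -0.362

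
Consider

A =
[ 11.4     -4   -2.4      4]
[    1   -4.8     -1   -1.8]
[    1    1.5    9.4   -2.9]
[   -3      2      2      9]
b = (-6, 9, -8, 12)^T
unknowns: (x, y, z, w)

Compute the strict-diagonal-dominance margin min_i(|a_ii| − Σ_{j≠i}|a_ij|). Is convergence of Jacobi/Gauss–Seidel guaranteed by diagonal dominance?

1

row 1: |11.4| − (4+2.4+4) = 1
row 2: |-4.8| − (1+1+1.8) = 1
row 3: |9.4| − (1+1.5+2.9) = 4
row 4: |9| − (3+2+2) = 2
minimum over rows = 1 → strictly diagonally dominant (convergence guaranteed)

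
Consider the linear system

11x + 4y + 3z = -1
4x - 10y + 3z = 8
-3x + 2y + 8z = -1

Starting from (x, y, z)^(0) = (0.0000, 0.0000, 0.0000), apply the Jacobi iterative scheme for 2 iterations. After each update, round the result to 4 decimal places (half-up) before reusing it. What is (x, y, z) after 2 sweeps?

(0.2341, -0.8739, 0.0409)

Iteration 1:
  x = (-1 - (4)·0.0000 - (3)·0.0000) / (11) = -0.0909
  y = (8 - (4)·0.0000 - (3)·0.0000) / (-10) = -0.8000
  z = (-1 - (-3)·0.0000 - (2)·0.0000) / (8) = -0.1250
Iteration 2:
  x = (-1 - (4)·-0.8000 - (3)·-0.1250) / (11) = 0.2341
  y = (8 - (4)·-0.0909 - (3)·-0.1250) / (-10) = -0.8739
  z = (-1 - (-3)·-0.0909 - (2)·-0.8000) / (8) = 0.0409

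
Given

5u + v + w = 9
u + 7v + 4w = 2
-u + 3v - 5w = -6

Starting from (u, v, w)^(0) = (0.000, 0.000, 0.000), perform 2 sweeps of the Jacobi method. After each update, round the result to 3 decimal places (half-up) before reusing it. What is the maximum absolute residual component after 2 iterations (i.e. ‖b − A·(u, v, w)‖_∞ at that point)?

2.534

Iteration 1:
  u = (9 - (1)·0.000 - (1)·0.000) / (5) = 1.800
  v = (2 - (1)·0.000 - (4)·0.000) / (7) = 0.286
  w = (-6 - (-1)·0.000 - (3)·0.000) / (-5) = 1.200
Iteration 2:
  u = (9 - (1)·0.286 - (1)·1.200) / (5) = 1.503
  v = (2 - (1)·1.800 - (4)·1.200) / (7) = -0.657
  w = (-6 - (-1)·1.800 - (3)·0.286) / (-5) = 1.012
Residual b − A·x = (1.130, 1.048, 2.534); ∞-norm = 2.534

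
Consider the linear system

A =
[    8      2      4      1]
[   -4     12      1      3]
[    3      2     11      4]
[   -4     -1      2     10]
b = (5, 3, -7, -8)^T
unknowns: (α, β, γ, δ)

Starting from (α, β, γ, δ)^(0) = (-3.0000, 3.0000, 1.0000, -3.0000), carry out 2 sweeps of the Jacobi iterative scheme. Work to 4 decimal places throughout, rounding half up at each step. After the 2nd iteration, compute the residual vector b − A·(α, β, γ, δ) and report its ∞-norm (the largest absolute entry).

7.0230

Iteration 1:
  α = (5 - (2)·3.0000 - (4)·1.0000 - (1)·-3.0000) / (8) = -0.2500
  β = (3 - (-4)·-3.0000 - (1)·1.0000 - (3)·-3.0000) / (12) = -0.0833
  γ = (-7 - (3)·-3.0000 - (2)·3.0000 - (4)·-3.0000) / (11) = 0.7273
  δ = (-8 - (-4)·-3.0000 - (-1)·3.0000 - (2)·1.0000) / (10) = -1.9000
Iteration 2:
  α = (5 - (2)·-0.0833 - (4)·0.7273 - (1)·-1.9000) / (8) = 0.5197
  β = (3 - (-4)·-0.2500 - (1)·0.7273 - (3)·-1.9000) / (12) = 0.5811
  γ = (-7 - (3)·-0.2500 - (2)·-0.0833 - (4)·-1.9000) / (11) = 0.1379
  δ = (-8 - (-4)·-0.2500 - (-1)·-0.0833 - (2)·0.7273) / (10) = -1.0538
Residual b − A·x = (0.1824, 1.1291, -7.0230, 4.9221); ∞-norm = 7.0230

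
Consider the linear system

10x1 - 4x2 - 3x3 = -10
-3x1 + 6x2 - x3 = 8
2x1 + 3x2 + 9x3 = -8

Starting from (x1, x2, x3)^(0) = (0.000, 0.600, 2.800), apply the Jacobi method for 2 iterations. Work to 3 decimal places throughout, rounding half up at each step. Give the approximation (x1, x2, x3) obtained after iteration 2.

(-0.607, 1.192, -1.507)

Iteration 1:
  x1 = (-10 - (-4)·0.600 - (-3)·2.800) / (10) = 0.080
  x2 = (8 - (-3)·0.000 - (-1)·2.800) / (6) = 1.800
  x3 = (-8 - (2)·0.000 - (3)·0.600) / (9) = -1.089
Iteration 2:
  x1 = (-10 - (-4)·1.800 - (-3)·-1.089) / (10) = -0.607
  x2 = (8 - (-3)·0.080 - (-1)·-1.089) / (6) = 1.192
  x3 = (-8 - (2)·0.080 - (3)·1.800) / (9) = -1.507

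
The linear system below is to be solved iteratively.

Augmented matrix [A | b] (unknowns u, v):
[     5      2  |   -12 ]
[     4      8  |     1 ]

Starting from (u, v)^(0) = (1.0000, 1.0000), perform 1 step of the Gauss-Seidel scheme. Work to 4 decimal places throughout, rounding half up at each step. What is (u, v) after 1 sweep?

(-2.8000, 1.5250)

Iteration 1:
  u = (-12 - (2)·1.0000) / (5) = -2.8000
  v = (1 - (4)·-2.8000) / (8) = 1.5250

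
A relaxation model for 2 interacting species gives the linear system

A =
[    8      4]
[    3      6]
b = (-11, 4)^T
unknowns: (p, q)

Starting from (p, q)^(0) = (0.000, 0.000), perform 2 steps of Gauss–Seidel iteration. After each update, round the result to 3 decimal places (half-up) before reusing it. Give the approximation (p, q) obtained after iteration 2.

(-2.052, 1.693)

Iteration 1:
  p = (-11 - (4)·0.000) / (8) = -1.375
  q = (4 - (3)·-1.375) / (6) = 1.354
Iteration 2:
  p = (-11 - (4)·1.354) / (8) = -2.052
  q = (4 - (3)·-2.052) / (6) = 1.693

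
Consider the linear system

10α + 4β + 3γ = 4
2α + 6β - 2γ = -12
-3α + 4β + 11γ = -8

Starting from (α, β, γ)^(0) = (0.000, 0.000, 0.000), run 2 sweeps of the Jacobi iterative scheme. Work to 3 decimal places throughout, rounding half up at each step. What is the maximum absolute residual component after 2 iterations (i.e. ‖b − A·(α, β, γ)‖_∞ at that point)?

4.559

Iteration 1:
  α = (4 - (4)·0.000 - (3)·0.000) / (10) = 0.400
  β = (-12 - (2)·0.000 - (-2)·0.000) / (6) = -2.000
  γ = (-8 - (-3)·0.000 - (4)·0.000) / (11) = -0.727
Iteration 2:
  α = (4 - (4)·-2.000 - (3)·-0.727) / (10) = 1.418
  β = (-12 - (2)·0.400 - (-2)·-0.727) / (6) = -2.376
  γ = (-8 - (-3)·0.400 - (4)·-2.000) / (11) = 0.109
Residual b − A·x = (-1.003, -0.362, 4.559); ∞-norm = 4.559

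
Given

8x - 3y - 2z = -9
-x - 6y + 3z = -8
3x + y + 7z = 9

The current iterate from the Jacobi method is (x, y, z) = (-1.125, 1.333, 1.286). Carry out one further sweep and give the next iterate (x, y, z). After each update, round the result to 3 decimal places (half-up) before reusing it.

One sweep:
  x = (-9 - (-3)·1.333 - (-2)·1.286) / (8) = -0.304
  y = (-8 - (-1)·-1.125 - (3)·1.286) / (-6) = 2.164
  z = (9 - (3)·-1.125 - (1)·1.333) / (7) = 1.577

(-0.304, 2.164, 1.577)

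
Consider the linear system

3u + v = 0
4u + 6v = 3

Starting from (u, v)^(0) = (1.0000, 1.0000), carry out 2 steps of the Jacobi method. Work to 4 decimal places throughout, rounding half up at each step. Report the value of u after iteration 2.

0.0556

Iteration 1:
  u = (0 - (1)·1.0000) / (3) = -0.3333
  v = (3 - (4)·1.0000) / (6) = -0.1667
Iteration 2:
  u = (0 - (1)·-0.1667) / (3) = 0.0556
  v = (3 - (4)·-0.3333) / (6) = 0.7222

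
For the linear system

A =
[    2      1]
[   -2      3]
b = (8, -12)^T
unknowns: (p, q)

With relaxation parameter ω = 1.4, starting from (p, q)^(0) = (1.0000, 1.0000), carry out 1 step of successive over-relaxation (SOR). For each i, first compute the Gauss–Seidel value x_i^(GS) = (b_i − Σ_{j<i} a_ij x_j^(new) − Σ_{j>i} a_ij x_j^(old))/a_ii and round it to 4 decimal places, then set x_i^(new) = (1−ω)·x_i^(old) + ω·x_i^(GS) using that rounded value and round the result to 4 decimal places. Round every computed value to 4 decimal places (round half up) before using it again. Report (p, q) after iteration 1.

Iteration 1:
  p: GS value = (8 - (1)·1.0000) / (2) = 3.5000;  p ← (1−ω)·1.0000 + ω·3.5000 = 4.5000
  q: GS value = (-12 - (-2)·4.5000) / (3) = -1.0000;  q ← (1−ω)·1.0000 + ω·-1.0000 = -1.8000

(4.5000, -1.8000)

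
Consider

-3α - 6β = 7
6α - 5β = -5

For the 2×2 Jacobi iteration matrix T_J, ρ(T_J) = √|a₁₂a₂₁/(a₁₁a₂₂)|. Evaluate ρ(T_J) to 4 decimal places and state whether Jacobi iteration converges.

a₁₂a₂₁/(a₁₁a₂₂) = (-6)·(6) / ((-3)·(-5)) = -2.400000
ρ = √|-2.400000| = √2.400000 = 1.5492
ρ > 1, so Jacobi diverges

1.5492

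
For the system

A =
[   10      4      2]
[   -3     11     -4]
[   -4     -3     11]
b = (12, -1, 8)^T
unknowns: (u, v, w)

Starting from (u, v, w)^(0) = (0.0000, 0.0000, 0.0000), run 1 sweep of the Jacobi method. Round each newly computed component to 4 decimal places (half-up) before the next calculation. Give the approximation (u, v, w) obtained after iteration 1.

Iteration 1:
  u = (12 - (4)·0.0000 - (2)·0.0000) / (10) = 1.2000
  v = (-1 - (-3)·0.0000 - (-4)·0.0000) / (11) = -0.0909
  w = (8 - (-4)·0.0000 - (-3)·0.0000) / (11) = 0.7273

(1.2000, -0.0909, 0.7273)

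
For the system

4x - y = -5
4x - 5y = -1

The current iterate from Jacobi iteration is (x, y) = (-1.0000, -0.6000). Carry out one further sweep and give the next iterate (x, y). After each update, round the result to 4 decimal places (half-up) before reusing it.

One sweep:
  x = (-5 - (-1)·-0.6000) / (4) = -1.4000
  y = (-1 - (4)·-1.0000) / (-5) = -0.6000

(-1.4000, -0.6000)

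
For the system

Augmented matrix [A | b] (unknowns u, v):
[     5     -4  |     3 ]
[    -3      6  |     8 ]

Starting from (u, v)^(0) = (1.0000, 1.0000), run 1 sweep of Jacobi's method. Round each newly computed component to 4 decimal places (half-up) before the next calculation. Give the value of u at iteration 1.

Iteration 1:
  u = (3 - (-4)·1.0000) / (5) = 1.4000
  v = (8 - (-3)·1.0000) / (6) = 1.8333

1.4000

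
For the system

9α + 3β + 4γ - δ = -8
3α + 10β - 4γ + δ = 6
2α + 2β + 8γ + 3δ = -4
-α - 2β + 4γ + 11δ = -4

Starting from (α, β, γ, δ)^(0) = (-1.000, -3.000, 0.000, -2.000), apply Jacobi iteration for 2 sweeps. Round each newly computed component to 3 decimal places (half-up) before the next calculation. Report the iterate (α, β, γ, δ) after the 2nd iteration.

Iteration 1:
  α = (-8 - (3)·-3.000 - (4)·0.000 - (-1)·-2.000) / (9) = -0.111
  β = (6 - (3)·-1.000 - (-4)·0.000 - (1)·-2.000) / (10) = 1.100
  γ = (-4 - (2)·-1.000 - (2)·-3.000 - (3)·-2.000) / (8) = 1.250
  δ = (-4 - (-1)·-1.000 - (-2)·-3.000 - (4)·0.000) / (11) = -1.000
Iteration 2:
  α = (-8 - (3)·1.100 - (4)·1.250 - (-1)·-1.000) / (9) = -1.922
  β = (6 - (3)·-0.111 - (-4)·1.250 - (1)·-1.000) / (10) = 1.233
  γ = (-4 - (2)·-0.111 - (2)·1.100 - (3)·-1.000) / (8) = -0.372
  δ = (-4 - (-1)·-0.111 - (-2)·1.100 - (4)·1.250) / (11) = -0.628

(-1.922, 1.233, -0.372, -0.628)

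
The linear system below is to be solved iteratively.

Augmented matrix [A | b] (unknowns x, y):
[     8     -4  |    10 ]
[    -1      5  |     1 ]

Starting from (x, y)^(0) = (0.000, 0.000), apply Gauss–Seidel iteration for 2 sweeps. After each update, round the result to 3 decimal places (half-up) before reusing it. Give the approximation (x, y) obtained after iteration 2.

Iteration 1:
  x = (10 - (-4)·0.000) / (8) = 1.250
  y = (1 - (-1)·1.250) / (5) = 0.450
Iteration 2:
  x = (10 - (-4)·0.450) / (8) = 1.475
  y = (1 - (-1)·1.475) / (5) = 0.495

(1.475, 0.495)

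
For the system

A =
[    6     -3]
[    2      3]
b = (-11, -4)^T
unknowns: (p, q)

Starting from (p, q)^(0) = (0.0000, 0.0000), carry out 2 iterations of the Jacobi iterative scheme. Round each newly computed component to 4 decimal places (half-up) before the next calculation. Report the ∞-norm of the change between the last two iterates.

Iteration 1:
  p = (-11 - (-3)·0.0000) / (6) = -1.8333
  q = (-4 - (2)·0.0000) / (3) = -1.3333
Iteration 2:
  p = (-11 - (-3)·-1.3333) / (6) = -2.5000
  q = (-4 - (2)·-1.8333) / (3) = -0.1111
Change: (-0.6667, 1.2222) → max |·| = 1.2222

1.2222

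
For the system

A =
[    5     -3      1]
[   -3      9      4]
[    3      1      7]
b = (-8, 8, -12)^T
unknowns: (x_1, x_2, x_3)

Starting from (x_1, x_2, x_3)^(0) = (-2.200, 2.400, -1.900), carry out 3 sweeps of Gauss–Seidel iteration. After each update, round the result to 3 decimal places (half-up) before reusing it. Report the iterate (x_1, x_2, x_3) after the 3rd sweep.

(-0.151, 1.694, -1.892)

Iteration 1:
  x_1 = (-8 - (-3)·2.400 - (1)·-1.900) / (5) = 0.220
  x_2 = (8 - (-3)·0.220 - (4)·-1.900) / (9) = 1.807
  x_3 = (-12 - (3)·0.220 - (1)·1.807) / (7) = -2.067
Iteration 2:
  x_1 = (-8 - (-3)·1.807 - (1)·-2.067) / (5) = -0.102
  x_2 = (8 - (-3)·-0.102 - (4)·-2.067) / (9) = 1.774
  x_3 = (-12 - (3)·-0.102 - (1)·1.774) / (7) = -1.924
Iteration 3:
  x_1 = (-8 - (-3)·1.774 - (1)·-1.924) / (5) = -0.151
  x_2 = (8 - (-3)·-0.151 - (4)·-1.924) / (9) = 1.694
  x_3 = (-12 - (3)·-0.151 - (1)·1.694) / (7) = -1.892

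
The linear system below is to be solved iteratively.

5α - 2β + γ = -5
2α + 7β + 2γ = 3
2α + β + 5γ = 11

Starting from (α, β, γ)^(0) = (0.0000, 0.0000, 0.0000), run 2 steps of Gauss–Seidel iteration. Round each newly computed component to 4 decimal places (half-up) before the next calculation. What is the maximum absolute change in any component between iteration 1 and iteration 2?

0.6433

Iteration 1:
  α = (-5 - (-2)·0.0000 - (1)·0.0000) / (5) = -1.0000
  β = (3 - (2)·-1.0000 - (2)·0.0000) / (7) = 0.7143
  γ = (11 - (2)·-1.0000 - (1)·0.7143) / (5) = 2.4571
Iteration 2:
  α = (-5 - (-2)·0.7143 - (1)·2.4571) / (5) = -1.2057
  β = (3 - (2)·-1.2057 - (2)·2.4571) / (7) = 0.0710
  γ = (11 - (2)·-1.2057 - (1)·0.0710) / (5) = 2.6681
Change: (-0.2057, -0.6433, 0.2110) → max |·| = 0.6433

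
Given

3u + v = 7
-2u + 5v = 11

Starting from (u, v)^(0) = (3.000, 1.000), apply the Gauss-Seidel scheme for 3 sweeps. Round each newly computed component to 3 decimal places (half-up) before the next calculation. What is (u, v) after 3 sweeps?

(1.422, 2.769)

Iteration 1:
  u = (7 - (1)·1.000) / (3) = 2.000
  v = (11 - (-2)·2.000) / (5) = 3.000
Iteration 2:
  u = (7 - (1)·3.000) / (3) = 1.333
  v = (11 - (-2)·1.333) / (5) = 2.733
Iteration 3:
  u = (7 - (1)·2.733) / (3) = 1.422
  v = (11 - (-2)·1.422) / (5) = 2.769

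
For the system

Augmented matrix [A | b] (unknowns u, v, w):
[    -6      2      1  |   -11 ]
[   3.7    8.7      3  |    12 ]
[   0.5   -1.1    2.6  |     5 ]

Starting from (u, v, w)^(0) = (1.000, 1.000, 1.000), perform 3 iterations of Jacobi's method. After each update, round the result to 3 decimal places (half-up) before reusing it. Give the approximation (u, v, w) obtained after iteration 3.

(2.003, -0.236, 1.312)

Iteration 1:
  u = (-11 - (2)·1.000 - (1)·1.000) / (-6) = 2.333
  v = (12 - (3.7)·1.000 - (3)·1.000) / (8.7) = 0.609
  w = (5 - (0.5)·1.000 - (-1.1)·1.000) / (2.6) = 2.154
Iteration 2:
  u = (-11 - (2)·0.609 - (1)·2.154) / (-6) = 2.395
  v = (12 - (3.7)·2.333 - (3)·2.154) / (8.7) = -0.356
  w = (5 - (0.5)·2.333 - (-1.1)·0.609) / (2.6) = 1.732
Iteration 3:
  u = (-11 - (2)·-0.356 - (1)·1.732) / (-6) = 2.003
  v = (12 - (3.7)·2.395 - (3)·1.732) / (8.7) = -0.236
  w = (5 - (0.5)·2.395 - (-1.1)·-0.356) / (2.6) = 1.312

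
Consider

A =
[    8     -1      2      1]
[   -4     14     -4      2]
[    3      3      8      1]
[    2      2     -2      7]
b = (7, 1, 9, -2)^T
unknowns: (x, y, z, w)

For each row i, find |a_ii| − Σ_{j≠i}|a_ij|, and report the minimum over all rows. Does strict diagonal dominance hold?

row 1: |8| − (1+2+1) = 4
row 2: |14| − (4+4+2) = 4
row 3: |8| − (3+3+1) = 1
row 4: |7| − (2+2+2) = 1
minimum over rows = 1 → strictly diagonally dominant (convergence guaranteed)

1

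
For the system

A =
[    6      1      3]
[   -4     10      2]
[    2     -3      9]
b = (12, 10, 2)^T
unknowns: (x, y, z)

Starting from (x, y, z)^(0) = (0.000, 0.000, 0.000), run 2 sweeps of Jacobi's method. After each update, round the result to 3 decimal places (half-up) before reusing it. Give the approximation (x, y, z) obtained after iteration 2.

Iteration 1:
  x = (12 - (1)·0.000 - (3)·0.000) / (6) = 2.000
  y = (10 - (-4)·0.000 - (2)·0.000) / (10) = 1.000
  z = (2 - (2)·0.000 - (-3)·0.000) / (9) = 0.222
Iteration 2:
  x = (12 - (1)·1.000 - (3)·0.222) / (6) = 1.722
  y = (10 - (-4)·2.000 - (2)·0.222) / (10) = 1.756
  z = (2 - (2)·2.000 - (-3)·1.000) / (9) = 0.111

(1.722, 1.756, 0.111)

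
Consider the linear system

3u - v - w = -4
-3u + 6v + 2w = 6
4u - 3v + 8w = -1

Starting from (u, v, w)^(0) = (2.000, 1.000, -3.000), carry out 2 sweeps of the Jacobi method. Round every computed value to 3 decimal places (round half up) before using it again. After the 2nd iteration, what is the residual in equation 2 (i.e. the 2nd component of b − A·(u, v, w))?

Iteration 1:
  u = (-4 - (-1)·1.000 - (-1)·-3.000) / (3) = -2.000
  v = (6 - (-3)·2.000 - (2)·-3.000) / (6) = 3.000
  w = (-1 - (4)·2.000 - (-3)·1.000) / (8) = -0.750
Iteration 2:
  u = (-4 - (-1)·3.000 - (-1)·-0.750) / (3) = -0.583
  v = (6 - (-3)·-2.000 - (2)·-0.750) / (6) = 0.250
  w = (-1 - (4)·-2.000 - (-3)·3.000) / (8) = 2.000
Residual b − A·x = (-0.001, -1.249, -13.918)

-1.249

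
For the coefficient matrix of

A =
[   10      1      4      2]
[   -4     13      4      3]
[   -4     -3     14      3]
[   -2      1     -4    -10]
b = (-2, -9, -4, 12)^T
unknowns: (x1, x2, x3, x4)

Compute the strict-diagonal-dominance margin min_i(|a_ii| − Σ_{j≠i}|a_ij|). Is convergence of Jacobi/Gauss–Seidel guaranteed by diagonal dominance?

2

row 1: |10| − (1+4+2) = 3
row 2: |13| − (4+4+3) = 2
row 3: |14| − (4+3+3) = 4
row 4: |-10| − (2+1+4) = 3
minimum over rows = 2 → strictly diagonally dominant (convergence guaranteed)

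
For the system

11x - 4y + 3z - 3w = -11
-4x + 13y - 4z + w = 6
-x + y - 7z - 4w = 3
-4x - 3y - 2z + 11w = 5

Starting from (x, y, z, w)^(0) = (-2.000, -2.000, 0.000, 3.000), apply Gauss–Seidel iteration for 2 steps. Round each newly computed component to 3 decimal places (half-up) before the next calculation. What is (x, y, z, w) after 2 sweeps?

(-0.537, -0.305, -0.249, 0.131)

Iteration 1:
  x = (-11 - (-4)·-2.000 - (3)·0.000 - (-3)·3.000) / (11) = -0.909
  y = (6 - (-4)·-0.909 - (-4)·0.000 - (1)·3.000) / (13) = -0.049
  z = (3 - (-1)·-0.909 - (1)·-0.049 - (-4)·3.000) / (-7) = -2.020
  w = (5 - (-4)·-0.909 - (-3)·-0.049 - (-2)·-2.020) / (11) = -0.257
Iteration 2:
  x = (-11 - (-4)·-0.049 - (3)·-2.020 - (-3)·-0.257) / (11) = -0.537
  y = (6 - (-4)·-0.537 - (-4)·-2.020 - (1)·-0.257) / (13) = -0.305
  z = (3 - (-1)·-0.537 - (1)·-0.305 - (-4)·-0.257) / (-7) = -0.249
  w = (5 - (-4)·-0.537 - (-3)·-0.305 - (-2)·-0.249) / (11) = 0.131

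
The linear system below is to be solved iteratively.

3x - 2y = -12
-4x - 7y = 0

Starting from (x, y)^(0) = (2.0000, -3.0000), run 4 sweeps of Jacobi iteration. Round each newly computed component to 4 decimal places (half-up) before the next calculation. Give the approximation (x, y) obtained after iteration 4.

(-2.1859, 0.9796)

Iteration 1:
  x = (-12 - (-2)·-3.0000) / (3) = -6.0000
  y = (0 - (-4)·2.0000) / (-7) = -1.1429
Iteration 2:
  x = (-12 - (-2)·-1.1429) / (3) = -4.7619
  y = (0 - (-4)·-6.0000) / (-7) = 3.4286
Iteration 3:
  x = (-12 - (-2)·3.4286) / (3) = -1.7143
  y = (0 - (-4)·-4.7619) / (-7) = 2.7211
Iteration 4:
  x = (-12 - (-2)·2.7211) / (3) = -2.1859
  y = (0 - (-4)·-1.7143) / (-7) = 0.9796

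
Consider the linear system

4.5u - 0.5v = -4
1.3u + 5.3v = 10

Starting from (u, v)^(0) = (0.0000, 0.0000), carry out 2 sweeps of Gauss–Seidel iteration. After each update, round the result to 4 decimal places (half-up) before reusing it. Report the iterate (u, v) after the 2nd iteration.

(-0.6550, 2.0475)

Iteration 1:
  u = (-4 - (-0.5)·0.0000) / (4.5) = -0.8889
  v = (10 - (1.3)·-0.8889) / (5.3) = 2.1048
Iteration 2:
  u = (-4 - (-0.5)·2.1048) / (4.5) = -0.6550
  v = (10 - (1.3)·-0.6550) / (5.3) = 2.0475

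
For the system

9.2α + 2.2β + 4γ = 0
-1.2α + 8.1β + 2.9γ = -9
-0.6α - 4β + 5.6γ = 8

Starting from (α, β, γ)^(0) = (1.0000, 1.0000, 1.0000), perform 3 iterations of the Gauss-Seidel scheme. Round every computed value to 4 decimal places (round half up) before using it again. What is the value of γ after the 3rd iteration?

0.4733

Iteration 1:
  α = (0 - (2.2)·1.0000 - (4)·1.0000) / (9.2) = -0.6739
  β = (-9 - (-1.2)·-0.6739 - (2.9)·1.0000) / (8.1) = -1.5690
  γ = (8 - (-0.6)·-0.6739 - (-4)·-1.5690) / (5.6) = 0.2357
Iteration 2:
  α = (0 - (2.2)·-1.5690 - (4)·0.2357) / (9.2) = 0.2727
  β = (-9 - (-1.2)·0.2727 - (2.9)·0.2357) / (8.1) = -1.1551
  γ = (8 - (-0.6)·0.2727 - (-4)·-1.1551) / (5.6) = 0.6327
Iteration 3:
  α = (0 - (2.2)·-1.1551 - (4)·0.6327) / (9.2) = 0.0011
  β = (-9 - (-1.2)·0.0011 - (2.9)·0.6327) / (8.1) = -1.3375
  γ = (8 - (-0.6)·0.0011 - (-4)·-1.3375) / (5.6) = 0.4733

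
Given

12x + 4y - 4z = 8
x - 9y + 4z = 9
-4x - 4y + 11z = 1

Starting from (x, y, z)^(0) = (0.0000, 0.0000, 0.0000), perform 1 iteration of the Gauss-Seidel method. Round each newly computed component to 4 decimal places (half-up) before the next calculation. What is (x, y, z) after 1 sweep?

(0.6667, -0.9259, -0.0033)

Iteration 1:
  x = (8 - (4)·0.0000 - (-4)·0.0000) / (12) = 0.6667
  y = (9 - (1)·0.6667 - (4)·0.0000) / (-9) = -0.9259
  z = (1 - (-4)·0.6667 - (-4)·-0.9259) / (11) = -0.0033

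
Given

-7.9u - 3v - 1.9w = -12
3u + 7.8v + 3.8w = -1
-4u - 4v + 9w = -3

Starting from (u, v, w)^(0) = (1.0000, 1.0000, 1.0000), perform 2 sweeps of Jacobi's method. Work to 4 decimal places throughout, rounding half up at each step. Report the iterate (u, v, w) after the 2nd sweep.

Iteration 1:
  u = (-12 - (-3)·1.0000 - (-1.9)·1.0000) / (-7.9) = 0.8987
  v = (-1 - (3)·1.0000 - (3.8)·1.0000) / (7.8) = -1.0000
  w = (-3 - (-4)·1.0000 - (-4)·1.0000) / (9) = 0.5556
Iteration 2:
  u = (-12 - (-3)·-1.0000 - (-1.9)·0.5556) / (-7.9) = 1.7651
  v = (-1 - (3)·0.8987 - (3.8)·0.5556) / (7.8) = -0.7445
  w = (-3 - (-4)·0.8987 - (-4)·-1.0000) / (9) = -0.3784

(1.7651, -0.7445, -0.3784)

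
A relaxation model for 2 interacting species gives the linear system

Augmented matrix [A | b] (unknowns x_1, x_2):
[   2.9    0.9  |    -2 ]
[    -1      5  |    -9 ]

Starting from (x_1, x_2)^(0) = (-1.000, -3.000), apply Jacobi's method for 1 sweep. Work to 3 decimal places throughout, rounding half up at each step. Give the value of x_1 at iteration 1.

Iteration 1:
  x_1 = (-2 - (0.9)·-3.000) / (2.9) = 0.241
  x_2 = (-9 - (-1)·-1.000) / (5) = -2.000

0.241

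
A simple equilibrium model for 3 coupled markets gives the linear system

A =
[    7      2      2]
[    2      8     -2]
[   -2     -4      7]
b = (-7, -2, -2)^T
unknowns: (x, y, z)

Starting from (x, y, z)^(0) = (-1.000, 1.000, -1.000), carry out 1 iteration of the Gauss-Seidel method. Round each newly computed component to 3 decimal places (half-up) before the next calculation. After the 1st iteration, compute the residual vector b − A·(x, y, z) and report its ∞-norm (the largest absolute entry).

1.928

Iteration 1:
  x = (-7 - (2)·1.000 - (2)·-1.000) / (7) = -1.000
  y = (-2 - (2)·-1.000 - (-2)·-1.000) / (8) = -0.250
  z = (-2 - (-2)·-1.000 - (-4)·-0.250) / (7) = -0.714
Residual b − A·x = (1.928, 0.572, -0.002); ∞-norm = 1.928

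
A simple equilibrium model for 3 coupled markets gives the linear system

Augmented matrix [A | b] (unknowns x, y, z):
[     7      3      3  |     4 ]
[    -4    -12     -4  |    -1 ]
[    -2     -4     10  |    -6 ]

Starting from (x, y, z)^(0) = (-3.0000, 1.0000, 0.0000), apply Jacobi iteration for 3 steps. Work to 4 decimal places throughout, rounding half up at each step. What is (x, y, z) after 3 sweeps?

Iteration 1:
  x = (4 - (3)·1.0000 - (3)·0.0000) / (7) = 0.1429
  y = (-1 - (-4)·-3.0000 - (-4)·0.0000) / (-12) = 1.0833
  z = (-6 - (-2)·-3.0000 - (-4)·1.0000) / (10) = -0.8000
Iteration 2:
  x = (4 - (3)·1.0833 - (3)·-0.8000) / (7) = 0.4500
  y = (-1 - (-4)·0.1429 - (-4)·-0.8000) / (-12) = 0.3024
  z = (-6 - (-2)·0.1429 - (-4)·1.0833) / (10) = -0.1381
Iteration 3:
  x = (4 - (3)·0.3024 - (3)·-0.1381) / (7) = 0.5010
  y = (-1 - (-4)·0.4500 - (-4)·-0.1381) / (-12) = -0.0206
  z = (-6 - (-2)·0.4500 - (-4)·0.3024) / (10) = -0.3890

(0.5010, -0.0206, -0.3890)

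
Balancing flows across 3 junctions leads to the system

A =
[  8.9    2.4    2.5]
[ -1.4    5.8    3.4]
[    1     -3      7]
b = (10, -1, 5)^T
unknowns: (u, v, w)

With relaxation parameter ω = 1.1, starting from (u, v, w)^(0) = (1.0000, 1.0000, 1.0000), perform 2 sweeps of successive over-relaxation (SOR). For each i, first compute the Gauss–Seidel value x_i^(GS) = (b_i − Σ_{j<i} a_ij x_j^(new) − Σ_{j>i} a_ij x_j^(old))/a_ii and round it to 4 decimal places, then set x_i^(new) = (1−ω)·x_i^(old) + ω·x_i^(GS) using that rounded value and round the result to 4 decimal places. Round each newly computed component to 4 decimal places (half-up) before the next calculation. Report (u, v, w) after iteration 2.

Iteration 1:
  u: GS value = (10 - (2.4)·1.0000 - (2.5)·1.0000) / (8.9) = 0.5730;  u ← (1−ω)·1.0000 + ω·0.5730 = 0.5303
  v: GS value = (-1 - (-1.4)·0.5303 - (3.4)·1.0000) / (5.8) = -0.6306;  v ← (1−ω)·1.0000 + ω·-0.6306 = -0.7937
  w: GS value = (5 - (1)·0.5303 - (-3)·-0.7937) / (7) = 0.2984;  w ← (1−ω)·1.0000 + ω·0.2984 = 0.2282
Iteration 2:
  u: GS value = (10 - (2.4)·-0.7937 - (2.5)·0.2282) / (8.9) = 1.2735;  u ← (1−ω)·0.5303 + ω·1.2735 = 1.3478
  v: GS value = (-1 - (-1.4)·1.3478 - (3.4)·0.2282) / (5.8) = 0.0191;  v ← (1−ω)·-0.7937 + ω·0.0191 = 0.1004
  w: GS value = (5 - (1)·1.3478 - (-3)·0.1004) / (7) = 0.5648;  w ← (1−ω)·0.2282 + ω·0.5648 = 0.5985

(1.3478, 0.1004, 0.5985)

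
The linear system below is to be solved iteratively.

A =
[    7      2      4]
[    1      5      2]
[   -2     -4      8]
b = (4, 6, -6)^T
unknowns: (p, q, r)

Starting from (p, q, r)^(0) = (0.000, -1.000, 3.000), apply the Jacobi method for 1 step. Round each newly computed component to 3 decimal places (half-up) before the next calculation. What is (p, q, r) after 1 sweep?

Iteration 1:
  p = (4 - (2)·-1.000 - (4)·3.000) / (7) = -0.857
  q = (6 - (1)·0.000 - (2)·3.000) / (5) = 0.000
  r = (-6 - (-2)·0.000 - (-4)·-1.000) / (8) = -1.250

(-0.857, 0.000, -1.250)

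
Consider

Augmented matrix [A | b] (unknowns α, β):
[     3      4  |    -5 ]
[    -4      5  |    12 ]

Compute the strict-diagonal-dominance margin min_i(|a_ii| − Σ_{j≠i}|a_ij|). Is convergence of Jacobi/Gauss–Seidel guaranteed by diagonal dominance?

-1

row 1: |3| − (4) = -1
row 2: |5| − (4) = 1
minimum over rows = -1 → not strictly diagonally dominant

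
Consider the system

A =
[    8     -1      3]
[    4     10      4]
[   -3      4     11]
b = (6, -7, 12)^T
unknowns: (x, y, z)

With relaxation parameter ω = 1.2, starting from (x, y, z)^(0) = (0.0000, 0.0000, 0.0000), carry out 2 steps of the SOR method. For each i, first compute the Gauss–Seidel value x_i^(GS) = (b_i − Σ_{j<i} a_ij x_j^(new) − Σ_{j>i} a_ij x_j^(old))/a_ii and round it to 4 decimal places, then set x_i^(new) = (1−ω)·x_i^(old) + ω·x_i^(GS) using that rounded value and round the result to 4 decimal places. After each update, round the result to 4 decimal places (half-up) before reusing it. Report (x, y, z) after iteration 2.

(-0.4422, -1.4095, 1.3477)

Iteration 1:
  x: GS value = (6 - (-1)·0.0000 - (3)·0.0000) / (8) = 0.7500;  x ← (1−ω)·0.0000 + ω·0.7500 = 0.9000
  y: GS value = (-7 - (4)·0.9000 - (4)·0.0000) / (10) = -1.0600;  y ← (1−ω)·0.0000 + ω·-1.0600 = -1.2720
  z: GS value = (12 - (-3)·0.9000 - (4)·-1.2720) / (11) = 1.7989;  z ← (1−ω)·0.0000 + ω·1.7989 = 2.1587
Iteration 2:
  x: GS value = (6 - (-1)·-1.2720 - (3)·2.1587) / (8) = -0.2185;  x ← (1−ω)·0.9000 + ω·-0.2185 = -0.4422
  y: GS value = (-7 - (4)·-0.4422 - (4)·2.1587) / (10) = -1.3866;  y ← (1−ω)·-1.2720 + ω·-1.3866 = -1.4095
  z: GS value = (12 - (-3)·-0.4422 - (4)·-1.4095) / (11) = 1.4829;  z ← (1−ω)·2.1587 + ω·1.4829 = 1.3477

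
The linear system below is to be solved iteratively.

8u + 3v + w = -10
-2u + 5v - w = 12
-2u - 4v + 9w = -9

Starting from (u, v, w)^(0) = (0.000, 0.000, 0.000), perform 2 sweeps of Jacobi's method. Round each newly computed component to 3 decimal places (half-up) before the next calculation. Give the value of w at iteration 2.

-0.211

Iteration 1:
  u = (-10 - (3)·0.000 - (1)·0.000) / (8) = -1.250
  v = (12 - (-2)·0.000 - (-1)·0.000) / (5) = 2.400
  w = (-9 - (-2)·0.000 - (-4)·0.000) / (9) = -1.000
Iteration 2:
  u = (-10 - (3)·2.400 - (1)·-1.000) / (8) = -2.025
  v = (12 - (-2)·-1.250 - (-1)·-1.000) / (5) = 1.700
  w = (-9 - (-2)·-1.250 - (-4)·2.400) / (9) = -0.211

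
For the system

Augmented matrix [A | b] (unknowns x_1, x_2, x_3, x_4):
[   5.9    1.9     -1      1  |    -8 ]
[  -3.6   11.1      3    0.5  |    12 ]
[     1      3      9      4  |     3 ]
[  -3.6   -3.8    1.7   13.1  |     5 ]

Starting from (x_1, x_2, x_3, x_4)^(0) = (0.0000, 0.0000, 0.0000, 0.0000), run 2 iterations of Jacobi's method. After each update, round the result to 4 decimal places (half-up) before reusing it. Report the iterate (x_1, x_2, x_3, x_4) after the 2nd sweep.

(-1.7123, 0.5341, -0.0460, 0.2794)

Iteration 1:
  x_1 = (-8 - (1.9)·0.0000 - (-1)·0.0000 - (1)·0.0000) / (5.9) = -1.3559
  x_2 = (12 - (-3.6)·0.0000 - (3)·0.0000 - (0.5)·0.0000) / (11.1) = 1.0811
  x_3 = (3 - (1)·0.0000 - (3)·0.0000 - (4)·0.0000) / (9) = 0.3333
  x_4 = (5 - (-3.6)·0.0000 - (-3.8)·0.0000 - (1.7)·0.0000) / (13.1) = 0.3817
Iteration 2:
  x_1 = (-8 - (1.9)·1.0811 - (-1)·0.3333 - (1)·0.3817) / (5.9) = -1.7123
  x_2 = (12 - (-3.6)·-1.3559 - (3)·0.3333 - (0.5)·0.3817) / (11.1) = 0.5341
  x_3 = (3 - (1)·-1.3559 - (3)·1.0811 - (4)·0.3817) / (9) = -0.0460
  x_4 = (5 - (-3.6)·-1.3559 - (-3.8)·1.0811 - (1.7)·0.3333) / (13.1) = 0.2794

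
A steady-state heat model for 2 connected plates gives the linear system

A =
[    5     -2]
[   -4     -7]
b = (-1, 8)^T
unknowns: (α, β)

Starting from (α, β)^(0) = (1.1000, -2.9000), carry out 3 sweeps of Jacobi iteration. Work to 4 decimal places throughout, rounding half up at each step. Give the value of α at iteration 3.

Iteration 1:
  α = (-1 - (-2)·-2.9000) / (5) = -1.3600
  β = (8 - (-4)·1.1000) / (-7) = -1.7714
Iteration 2:
  α = (-1 - (-2)·-1.7714) / (5) = -0.9086
  β = (8 - (-4)·-1.3600) / (-7) = -0.3657
Iteration 3:
  α = (-1 - (-2)·-0.3657) / (5) = -0.3463
  β = (8 - (-4)·-0.9086) / (-7) = -0.6237

-0.3463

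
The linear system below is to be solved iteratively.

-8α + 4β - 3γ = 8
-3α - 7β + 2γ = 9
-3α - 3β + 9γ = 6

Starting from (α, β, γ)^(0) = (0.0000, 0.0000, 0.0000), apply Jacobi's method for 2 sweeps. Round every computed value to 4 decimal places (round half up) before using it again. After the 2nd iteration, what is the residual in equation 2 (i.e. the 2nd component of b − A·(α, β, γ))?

-1.1552

Iteration 1:
  α = (8 - (4)·0.0000 - (-3)·0.0000) / (-8) = -1.0000
  β = (9 - (-3)·0.0000 - (2)·0.0000) / (-7) = -1.2857
  γ = (6 - (-3)·0.0000 - (-3)·0.0000) / (9) = 0.6667
Iteration 2:
  α = (8 - (4)·-1.2857 - (-3)·0.6667) / (-8) = -1.8929
  β = (9 - (-3)·-1.0000 - (2)·0.6667) / (-7) = -0.6667
  γ = (6 - (-3)·-1.0000 - (-3)·-1.2857) / (9) = -0.0952
Residual b − A·x = (-4.7620, -1.1552, -0.8220)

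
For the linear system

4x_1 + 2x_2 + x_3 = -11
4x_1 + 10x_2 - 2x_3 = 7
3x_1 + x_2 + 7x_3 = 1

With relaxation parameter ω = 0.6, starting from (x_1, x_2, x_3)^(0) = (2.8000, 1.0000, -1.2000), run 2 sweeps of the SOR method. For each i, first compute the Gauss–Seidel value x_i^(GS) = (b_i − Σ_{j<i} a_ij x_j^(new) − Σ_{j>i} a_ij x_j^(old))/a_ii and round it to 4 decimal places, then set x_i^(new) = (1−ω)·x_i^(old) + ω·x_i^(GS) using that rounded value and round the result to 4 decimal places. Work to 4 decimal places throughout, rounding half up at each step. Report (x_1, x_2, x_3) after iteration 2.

(-2.1148, 1.2245, 0.4052)

Iteration 1:
  x_1: GS value = (-11 - (2)·1.0000 - (1)·-1.2000) / (4) = -2.9500;  x_1 ← (1−ω)·2.8000 + ω·-2.9500 = -0.6500
  x_2: GS value = (7 - (4)·-0.6500 - (-2)·-1.2000) / (10) = 0.7200;  x_2 ← (1−ω)·1.0000 + ω·0.7200 = 0.8320
  x_3: GS value = (1 - (3)·-0.6500 - (1)·0.8320) / (7) = 0.3026;  x_3 ← (1−ω)·-1.2000 + ω·0.3026 = -0.2984
Iteration 2:
  x_1: GS value = (-11 - (2)·0.8320 - (1)·-0.2984) / (4) = -3.0914;  x_1 ← (1−ω)·-0.6500 + ω·-3.0914 = -2.1148
  x_2: GS value = (7 - (4)·-2.1148 - (-2)·-0.2984) / (10) = 1.4862;  x_2 ← (1−ω)·0.8320 + ω·1.4862 = 1.2245
  x_3: GS value = (1 - (3)·-2.1148 - (1)·1.2245) / (7) = 0.8743;  x_3 ← (1−ω)·-0.2984 + ω·0.8743 = 0.4052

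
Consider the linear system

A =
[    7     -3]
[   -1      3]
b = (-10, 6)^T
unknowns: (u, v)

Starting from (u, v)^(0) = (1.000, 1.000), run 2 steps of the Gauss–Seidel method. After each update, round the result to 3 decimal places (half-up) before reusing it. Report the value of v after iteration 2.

1.762

Iteration 1:
  u = (-10 - (-3)·1.000) / (7) = -1.000
  v = (6 - (-1)·-1.000) / (3) = 1.667
Iteration 2:
  u = (-10 - (-3)·1.667) / (7) = -0.714
  v = (6 - (-1)·-0.714) / (3) = 1.762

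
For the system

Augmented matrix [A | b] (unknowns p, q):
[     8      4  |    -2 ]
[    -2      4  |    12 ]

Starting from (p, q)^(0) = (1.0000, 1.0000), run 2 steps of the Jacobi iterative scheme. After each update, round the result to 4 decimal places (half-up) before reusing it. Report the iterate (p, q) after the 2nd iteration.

(-2.0000, 2.6250)

Iteration 1:
  p = (-2 - (4)·1.0000) / (8) = -0.7500
  q = (12 - (-2)·1.0000) / (4) = 3.5000
Iteration 2:
  p = (-2 - (4)·3.5000) / (8) = -2.0000
  q = (12 - (-2)·-0.7500) / (4) = 2.6250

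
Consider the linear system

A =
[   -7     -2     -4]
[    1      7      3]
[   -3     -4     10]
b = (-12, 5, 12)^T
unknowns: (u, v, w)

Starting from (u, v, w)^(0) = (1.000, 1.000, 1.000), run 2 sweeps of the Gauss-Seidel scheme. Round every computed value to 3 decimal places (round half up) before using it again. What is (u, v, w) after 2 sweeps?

(0.798, -0.052, 1.419)

Iteration 1:
  u = (-12 - (-2)·1.000 - (-4)·1.000) / (-7) = 0.857
  v = (5 - (1)·0.857 - (3)·1.000) / (7) = 0.163
  w = (12 - (-3)·0.857 - (-4)·0.163) / (10) = 1.522
Iteration 2:
  u = (-12 - (-2)·0.163 - (-4)·1.522) / (-7) = 0.798
  v = (5 - (1)·0.798 - (3)·1.522) / (7) = -0.052
  w = (12 - (-3)·0.798 - (-4)·-0.052) / (10) = 1.419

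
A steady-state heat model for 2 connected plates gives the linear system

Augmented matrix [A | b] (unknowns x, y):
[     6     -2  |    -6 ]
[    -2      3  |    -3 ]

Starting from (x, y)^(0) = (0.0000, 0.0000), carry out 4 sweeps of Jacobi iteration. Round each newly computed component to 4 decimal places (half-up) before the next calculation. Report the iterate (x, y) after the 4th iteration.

Iteration 1:
  x = (-6 - (-2)·0.0000) / (6) = -1.0000
  y = (-3 - (-2)·0.0000) / (3) = -1.0000
Iteration 2:
  x = (-6 - (-2)·-1.0000) / (6) = -1.3333
  y = (-3 - (-2)·-1.0000) / (3) = -1.6667
Iteration 3:
  x = (-6 - (-2)·-1.6667) / (6) = -1.5556
  y = (-3 - (-2)·-1.3333) / (3) = -1.8889
Iteration 4:
  x = (-6 - (-2)·-1.8889) / (6) = -1.6296
  y = (-3 - (-2)·-1.5556) / (3) = -2.0371

(-1.6296, -2.0371)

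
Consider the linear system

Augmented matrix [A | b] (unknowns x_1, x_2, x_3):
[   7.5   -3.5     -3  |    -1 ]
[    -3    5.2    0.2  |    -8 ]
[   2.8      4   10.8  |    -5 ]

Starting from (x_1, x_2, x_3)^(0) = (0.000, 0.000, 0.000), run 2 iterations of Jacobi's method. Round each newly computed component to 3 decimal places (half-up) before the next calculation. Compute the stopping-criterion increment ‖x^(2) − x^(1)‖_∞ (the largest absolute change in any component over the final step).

Iteration 1:
  x_1 = (-1 - (-3.5)·0.000 - (-3)·0.000) / (7.5) = -0.133
  x_2 = (-8 - (-3)·0.000 - (0.2)·0.000) / (5.2) = -1.538
  x_3 = (-5 - (2.8)·0.000 - (4)·0.000) / (10.8) = -0.463
Iteration 2:
  x_1 = (-1 - (-3.5)·-1.538 - (-3)·-0.463) / (7.5) = -1.036
  x_2 = (-8 - (-3)·-0.133 - (0.2)·-0.463) / (5.2) = -1.597
  x_3 = (-5 - (2.8)·-0.133 - (4)·-1.538) / (10.8) = 0.141
Change: (-0.903, -0.059, 0.604) → max |·| = 0.903

0.903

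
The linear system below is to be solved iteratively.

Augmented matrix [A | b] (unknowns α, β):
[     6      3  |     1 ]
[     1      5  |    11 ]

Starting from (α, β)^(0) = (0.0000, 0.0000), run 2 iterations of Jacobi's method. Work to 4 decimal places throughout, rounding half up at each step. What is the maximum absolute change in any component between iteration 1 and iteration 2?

Iteration 1:
  α = (1 - (3)·0.0000) / (6) = 0.1667
  β = (11 - (1)·0.0000) / (5) = 2.2000
Iteration 2:
  α = (1 - (3)·2.2000) / (6) = -0.9333
  β = (11 - (1)·0.1667) / (5) = 2.1667
Change: (-1.1000, -0.0333) → max |·| = 1.1000

1.1000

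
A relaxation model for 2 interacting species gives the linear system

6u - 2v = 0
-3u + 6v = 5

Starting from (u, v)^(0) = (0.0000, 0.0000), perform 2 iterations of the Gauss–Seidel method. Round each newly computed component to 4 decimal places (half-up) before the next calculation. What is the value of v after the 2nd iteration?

Iteration 1:
  u = (0 - (-2)·0.0000) / (6) = 0.0000
  v = (5 - (-3)·0.0000) / (6) = 0.8333
Iteration 2:
  u = (0 - (-2)·0.8333) / (6) = 0.2778
  v = (5 - (-3)·0.2778) / (6) = 0.9722

0.9722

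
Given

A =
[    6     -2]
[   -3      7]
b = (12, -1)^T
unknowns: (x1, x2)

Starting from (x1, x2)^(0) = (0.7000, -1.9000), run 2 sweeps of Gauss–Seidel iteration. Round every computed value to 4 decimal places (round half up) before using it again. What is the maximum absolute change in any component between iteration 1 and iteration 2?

0.7809

Iteration 1:
  x1 = (12 - (-2)·-1.9000) / (6) = 1.3667
  x2 = (-1 - (-3)·1.3667) / (7) = 0.4429
Iteration 2:
  x1 = (12 - (-2)·0.4429) / (6) = 2.1476
  x2 = (-1 - (-3)·2.1476) / (7) = 0.7775
Change: (0.7809, 0.3346) → max |·| = 0.7809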